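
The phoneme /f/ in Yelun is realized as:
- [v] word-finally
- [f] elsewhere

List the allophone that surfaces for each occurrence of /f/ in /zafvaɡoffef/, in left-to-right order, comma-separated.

Occurrence 1 (position 3): no conditioning environment matches → elsewhere allophone [f].
Occurrence 2 (position 8): no conditioning environment matches → elsewhere allophone [f].
Occurrence 3 (position 9): no conditioning environment matches → elsewhere allophone [f].
Occurrence 4 (position 11): word-finally → [v].

[f], [f], [f], [v]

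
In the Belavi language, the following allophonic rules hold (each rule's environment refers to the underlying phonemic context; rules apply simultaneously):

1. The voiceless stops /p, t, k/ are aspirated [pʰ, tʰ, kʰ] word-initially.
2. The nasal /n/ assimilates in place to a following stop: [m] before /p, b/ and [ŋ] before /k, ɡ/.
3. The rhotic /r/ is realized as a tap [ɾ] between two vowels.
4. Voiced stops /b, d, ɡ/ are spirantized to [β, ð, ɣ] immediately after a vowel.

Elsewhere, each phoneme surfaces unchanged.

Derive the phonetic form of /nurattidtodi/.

[nuɾattiðtoði]

/n/ — word-initial; rule 2 does not apply here → [n].
/u/ stays [u].
Rule 3 applies to /r/ (between /u/ and /a/: between two vowels) → [ɾ].
/a/ stays [a].
/t/ — between /a/ and /t/; rule 1 does not apply here → [t].
/t/ (between /t/ and /i/) fails the environment for rule 1, so it stays [t].
/i/ (between /t/ and /d/): no rule targets it → [i].
/d/ meets the environment for rule 4 (immediately after a vowel) → [ð].
/t/ (between /d/ and /o/): rule 1 targets it, but not word-initially → unchanged [t].
/o/ — not in any rule's target class → [o].
/d/ (between /o/ and /i/): immediately after a vowel, so rule 4 applies → [ð].
/i/ stays [i].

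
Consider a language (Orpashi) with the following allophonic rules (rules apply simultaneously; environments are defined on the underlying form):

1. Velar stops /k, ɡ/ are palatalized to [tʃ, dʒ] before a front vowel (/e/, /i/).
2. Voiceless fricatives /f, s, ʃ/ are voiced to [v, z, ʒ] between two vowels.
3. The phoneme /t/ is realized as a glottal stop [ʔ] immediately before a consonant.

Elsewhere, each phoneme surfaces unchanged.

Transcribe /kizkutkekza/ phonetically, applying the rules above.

/k/ — word-initial, before a front vowel — surfaces as [tʃ] (rule 1).
/i/ stays [i].
/z/ (between /i/ and /k/) is unaffected → [z].
/k/ — between /z/ and /u/; rule 1 does not apply here → [k].
/u/ stays [u].
/t/ meets the environment for rule 3 (immediately before a consonant) → [ʔ].
/k/ — between /t/ and /e/, before a front vowel — surfaces as [tʃ] (rule 1).
/e/ — not in any rule's target class → [e].
/k/ (between /e/ and /z/) fails the environment for rule 1, so it stays [k].
/z/ (between /k/ and /a/) is unaffected → [z].
/a/ (word-final) is unaffected → [a].

[tʃizkuʔtʃekza]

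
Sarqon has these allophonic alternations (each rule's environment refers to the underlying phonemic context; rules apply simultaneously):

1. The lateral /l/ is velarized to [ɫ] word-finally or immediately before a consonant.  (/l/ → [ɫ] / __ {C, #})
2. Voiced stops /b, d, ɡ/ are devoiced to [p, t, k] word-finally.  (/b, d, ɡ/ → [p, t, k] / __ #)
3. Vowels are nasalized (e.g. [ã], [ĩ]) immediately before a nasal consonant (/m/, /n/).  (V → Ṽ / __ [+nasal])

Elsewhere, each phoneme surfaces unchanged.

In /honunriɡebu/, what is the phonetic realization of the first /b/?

[b]

/b/ (between /e/ and /u/): rule 2 targets it, but not word-finally → unchanged [b].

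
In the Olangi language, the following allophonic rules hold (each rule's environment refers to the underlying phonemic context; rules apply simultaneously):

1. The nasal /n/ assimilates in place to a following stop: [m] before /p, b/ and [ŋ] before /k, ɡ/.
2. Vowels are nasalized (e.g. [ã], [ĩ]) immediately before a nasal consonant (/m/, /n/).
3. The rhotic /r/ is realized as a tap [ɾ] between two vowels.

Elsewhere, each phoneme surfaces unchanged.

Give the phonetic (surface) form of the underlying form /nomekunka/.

[nõmekũŋka]

/n/ (word-initial) fails the environment for rule 1, so it stays [n].
/o/ (between /n/ and /m/): before a nasal consonant, so rule 2 applies → [õ].
/m/ (between /o/ and /e/) is unaffected → [m].
/e/ (between /m/ and /k/) fails the environment for rule 2, so it stays [e].
/k/ (between /e/ and /u/): no rule targets it → [k].
/u/ meets the environment for rule 2 (before a nasal consonant) → [ũ].
Rule 1 applies to /n/ (between /u/ and /k/: before a labial or velar stop) → [ŋ].
/k/ (between /n/ and /a/) is unaffected → [k].
/a/ (word-final) is in the target of rule 2 but the environment (before a nasal consonant) is not met → [a].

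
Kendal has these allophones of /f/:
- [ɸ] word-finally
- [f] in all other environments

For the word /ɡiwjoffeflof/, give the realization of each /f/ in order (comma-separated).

Occurrence 1 (position 6): no conditioning environment matches → elsewhere allophone [f].
Occurrence 2 (position 7): no conditioning environment matches → elsewhere allophone [f].
Occurrence 3 (position 9): no conditioning environment matches → elsewhere allophone [f].
Occurrence 4 (position 12): word-finally → [ɸ].

[f], [f], [f], [ɸ]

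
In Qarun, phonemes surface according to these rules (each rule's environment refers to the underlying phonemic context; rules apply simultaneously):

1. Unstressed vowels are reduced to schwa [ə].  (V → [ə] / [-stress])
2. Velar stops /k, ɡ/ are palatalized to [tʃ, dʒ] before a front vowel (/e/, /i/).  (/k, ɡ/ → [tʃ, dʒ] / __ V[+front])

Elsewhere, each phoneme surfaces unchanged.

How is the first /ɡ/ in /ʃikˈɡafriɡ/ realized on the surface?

/ɡ/ (between /k/ and /a/) fails the environment for rule 2, so it stays [ɡ].

[ɡ]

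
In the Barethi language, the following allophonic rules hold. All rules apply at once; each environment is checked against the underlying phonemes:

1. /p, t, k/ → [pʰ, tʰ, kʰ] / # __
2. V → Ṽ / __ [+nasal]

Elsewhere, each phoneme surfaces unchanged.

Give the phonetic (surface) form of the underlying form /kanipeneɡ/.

[kʰãnipẽneɡ]

/k/ (word-initial): word-initially, so rule 1 applies → [kʰ].
/a/ (between /k/ and /n/) occurs before a nasal consonant → [ã] by rule 2.
/i/ (between /n/ and /p/) fails the environment for rule 2, so it stays [i].
/p/ (between /i/ and /e/) fails the environment for rule 1, so it stays [p].
/e/ (between /p/ and /n/): before a nasal consonant, so rule 2 applies → [ẽ].
/e/ (between /n/ and /ɡ/): rule 2 targets it, but not before a nasal consonant → unchanged [e].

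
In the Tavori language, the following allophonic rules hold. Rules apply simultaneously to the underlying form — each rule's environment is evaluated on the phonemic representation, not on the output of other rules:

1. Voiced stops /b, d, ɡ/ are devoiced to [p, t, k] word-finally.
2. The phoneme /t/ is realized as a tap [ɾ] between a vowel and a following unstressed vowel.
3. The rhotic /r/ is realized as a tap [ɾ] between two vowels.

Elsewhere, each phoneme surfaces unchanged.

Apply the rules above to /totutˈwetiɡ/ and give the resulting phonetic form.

/t/ (word-initial) fails the environment for rule 2, so it stays [t].
/o/ (between /t/ and /t/) is unaffected → [o].
/t/ (between /o/ and /u/) occurs between a vowel and a following unstressed vowel → [ɾ] by rule 2.
/u/ (between /t/ and /t/): no rule targets it → [u].
/t/ (between /u/ and /w/) is in the target of rule 2 but the environment (between a vowel and a following unstressed vowel) is not met → [t].
/w/ (between /t/ and /e/) is unaffected → [w].
/e/ (between /w/ and /t/): no rule targets it → [e].
/t/ (between /e/ and /i/): between a vowel and a following unstressed vowel, so rule 2 applies → [ɾ].
/i/ — not in any rule's target class → [i].
/ɡ/ — word-final, word-finally — surfaces as [k] (rule 1).

[toɾutˈweɾik]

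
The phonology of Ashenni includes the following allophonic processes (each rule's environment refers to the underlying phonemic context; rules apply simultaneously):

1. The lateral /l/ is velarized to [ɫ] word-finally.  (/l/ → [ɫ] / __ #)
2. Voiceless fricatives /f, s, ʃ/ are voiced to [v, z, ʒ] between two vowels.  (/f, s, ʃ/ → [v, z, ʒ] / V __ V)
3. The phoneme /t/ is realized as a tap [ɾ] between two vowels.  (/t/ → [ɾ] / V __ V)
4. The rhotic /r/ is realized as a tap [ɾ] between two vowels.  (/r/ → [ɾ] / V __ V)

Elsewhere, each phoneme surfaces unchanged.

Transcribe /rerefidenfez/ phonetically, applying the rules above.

/r/ (word-initial): rule 4 targets it, but not between two vowels → unchanged [r].
/e/ (between /r/ and /r/): no rule targets it → [e].
/r/ — between /e/ and /e/, between two vowels — surfaces as [ɾ] (rule 4).
/e/ (between /r/ and /f/): no rule targets it → [e].
Rule 2 applies to /f/ (between /e/ and /i/: between two vowels) → [v].
/i/ (between /f/ and /d/) is unaffected → [i].
/d/ (between /i/ and /e/) is unaffected → [d].
/e/ stays [e].
/n/ (between /e/ and /f/) is unaffected → [n].
/f/ — between /n/ and /e/; rule 2 does not apply here → [f].
/e/ stays [e].
/z/ (word-final): no rule targets it → [z].

[reɾevidenfez]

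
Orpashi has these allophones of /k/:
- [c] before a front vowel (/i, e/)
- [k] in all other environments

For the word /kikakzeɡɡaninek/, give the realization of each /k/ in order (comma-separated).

[c], [k], [k], [k]

Occurrence 1 (position 1): before a front vowel → [c].
Occurrence 2 (position 3): no conditioning environment matches → elsewhere allophone [k].
Occurrence 3 (position 5): no conditioning environment matches → elsewhere allophone [k].
Occurrence 4 (position 15): no conditioning environment matches → elsewhere allophone [k].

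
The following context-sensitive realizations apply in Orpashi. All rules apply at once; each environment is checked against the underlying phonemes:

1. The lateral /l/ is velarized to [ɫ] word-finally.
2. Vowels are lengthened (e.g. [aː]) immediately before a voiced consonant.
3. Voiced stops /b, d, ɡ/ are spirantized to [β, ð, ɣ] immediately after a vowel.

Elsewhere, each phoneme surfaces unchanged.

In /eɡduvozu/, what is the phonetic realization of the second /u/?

/u/ (word-final): rule 2 targets it, but not before a voiced consonant → unchanged [u].

[u]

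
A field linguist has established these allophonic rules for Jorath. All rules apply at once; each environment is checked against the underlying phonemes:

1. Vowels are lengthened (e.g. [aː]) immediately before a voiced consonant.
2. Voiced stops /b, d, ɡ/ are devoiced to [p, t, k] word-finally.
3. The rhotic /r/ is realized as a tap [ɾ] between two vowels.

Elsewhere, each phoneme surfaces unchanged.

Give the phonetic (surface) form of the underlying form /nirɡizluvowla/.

[niːrɡiːzluːvoːwla]

/n/ (word-initial): no rule targets it → [n].
/i/ — between /n/ and /r/, before a voiced consonant — surfaces as [iː] (rule 1).
/r/ (between /i/ and /ɡ/): rule 3 targets it, but not between two vowels → unchanged [r].
/ɡ/ (between /r/ and /i/): rule 2 targets it, but not word-finally → unchanged [ɡ].
/i/ — between /ɡ/ and /z/, before a voiced consonant — surfaces as [iː] (rule 1).
/z/ stays [z].
/l/ — not in any rule's target class → [l].
/u/ (between /l/ and /v/): before a voiced consonant, so rule 1 applies → [uː].
/v/ stays [v].
/o/ meets the environment for rule 1 (before a voiced consonant) → [oː].
/w/ — not in any rule's target class → [w].
/l/ (between /w/ and /a/) is unaffected → [l].
/a/ (word-final) is in the target of rule 1 but the environment (before a voiced consonant) is not met → [a].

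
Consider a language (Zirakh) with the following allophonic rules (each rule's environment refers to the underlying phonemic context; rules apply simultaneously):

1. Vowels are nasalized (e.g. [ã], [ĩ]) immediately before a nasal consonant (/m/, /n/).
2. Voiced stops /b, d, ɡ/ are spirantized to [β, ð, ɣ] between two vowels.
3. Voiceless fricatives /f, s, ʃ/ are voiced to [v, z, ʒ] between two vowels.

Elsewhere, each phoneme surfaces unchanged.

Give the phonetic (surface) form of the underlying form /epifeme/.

[epivẽme]

/e/ (word-initial): rule 1 targets it, but not before a nasal consonant → unchanged [e].
/i/ (between /p/ and /f/): rule 1 targets it, but not before a nasal consonant → unchanged [i].
Rule 3 applies to /f/ (between /i/ and /e/: between two vowels) → [v].
Rule 1 applies to /e/ (between /f/ and /m/: before a nasal consonant) → [ẽ].
/e/ — word-final; rule 1 does not apply here → [e].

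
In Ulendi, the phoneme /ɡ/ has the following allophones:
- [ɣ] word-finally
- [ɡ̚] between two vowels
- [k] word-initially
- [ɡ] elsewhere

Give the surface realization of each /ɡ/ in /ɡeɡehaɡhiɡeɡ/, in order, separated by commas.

[k], [ɡ̚], [ɡ], [ɡ̚], [ɣ]

Occurrence 1 (position 1): word-initially → [k].
Occurrence 2 (position 3): between two vowels → [ɡ̚].
Occurrence 3 (position 7): no conditioning environment matches → elsewhere allophone [ɡ].
Occurrence 4 (position 10): between two vowels → [ɡ̚].
Occurrence 5 (position 12): word-finally → [ɣ].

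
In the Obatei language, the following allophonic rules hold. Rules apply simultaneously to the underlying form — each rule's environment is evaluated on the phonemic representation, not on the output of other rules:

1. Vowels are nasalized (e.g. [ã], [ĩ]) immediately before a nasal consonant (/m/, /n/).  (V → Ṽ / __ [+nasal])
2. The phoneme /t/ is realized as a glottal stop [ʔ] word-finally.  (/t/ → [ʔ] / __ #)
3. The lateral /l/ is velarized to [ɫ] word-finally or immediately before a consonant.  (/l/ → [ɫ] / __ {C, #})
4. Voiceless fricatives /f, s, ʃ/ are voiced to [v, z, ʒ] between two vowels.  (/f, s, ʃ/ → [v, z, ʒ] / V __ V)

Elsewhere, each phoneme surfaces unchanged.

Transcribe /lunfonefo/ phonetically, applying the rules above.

/l/ — word-initial; rule 3 does not apply here → [l].
Rule 1 applies to /u/ (between /l/ and /n/: before a nasal consonant) → [ũ].
/n/ — not in any rule's target class → [n].
/f/ (between /n/ and /o/) is in the target of rule 4 but the environment (between two vowels) is not met → [f].
/o/ meets the environment for rule 1 (before a nasal consonant) → [õ].
/n/ (between /o/ and /e/) is unaffected → [n].
/e/ — between /n/ and /f/; rule 1 does not apply here → [e].
/f/ meets the environment for rule 4 (between two vowels) → [v].
/o/ (word-final) fails the environment for rule 1, so it stays [o].

[lũnfõnevo]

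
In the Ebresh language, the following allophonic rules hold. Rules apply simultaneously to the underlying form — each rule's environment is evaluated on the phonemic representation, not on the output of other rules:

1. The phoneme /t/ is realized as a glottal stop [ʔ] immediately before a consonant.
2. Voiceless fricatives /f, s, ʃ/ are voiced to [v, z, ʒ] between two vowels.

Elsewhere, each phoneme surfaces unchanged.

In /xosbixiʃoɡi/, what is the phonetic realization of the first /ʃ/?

[ʒ]

/ʃ/ — between /i/ and /o/, between two vowels — surfaces as [ʒ] (rule 2).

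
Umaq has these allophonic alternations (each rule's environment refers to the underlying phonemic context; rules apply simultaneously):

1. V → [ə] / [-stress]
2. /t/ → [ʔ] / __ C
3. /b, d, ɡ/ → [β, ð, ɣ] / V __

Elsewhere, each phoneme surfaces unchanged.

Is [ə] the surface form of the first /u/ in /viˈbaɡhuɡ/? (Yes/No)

Yes

/u/ meets the environment for rule 1 (in an unstressed syllable) → [ə].
The actual realization is [ə], which matches [ə].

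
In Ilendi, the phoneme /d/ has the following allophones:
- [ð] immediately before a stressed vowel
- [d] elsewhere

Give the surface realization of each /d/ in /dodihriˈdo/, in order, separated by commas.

[d], [d], [ð]

Occurrence 1 (position 1): no conditioning environment matches → elsewhere allophone [d].
Occurrence 2 (position 3): no conditioning environment matches → elsewhere allophone [d].
Occurrence 3 (position 8): immediately before a stressed vowel → [ð].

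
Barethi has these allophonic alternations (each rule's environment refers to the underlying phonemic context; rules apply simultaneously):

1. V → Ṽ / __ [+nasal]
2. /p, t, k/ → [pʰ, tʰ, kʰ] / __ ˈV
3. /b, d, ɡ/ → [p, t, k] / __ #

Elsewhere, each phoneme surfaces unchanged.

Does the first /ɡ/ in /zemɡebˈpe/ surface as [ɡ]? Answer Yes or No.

/ɡ/ (between /m/ and /e/): rule 3 targets it, but not word-finally → unchanged [ɡ].
The actual realization is [ɡ], which matches [ɡ].

Yes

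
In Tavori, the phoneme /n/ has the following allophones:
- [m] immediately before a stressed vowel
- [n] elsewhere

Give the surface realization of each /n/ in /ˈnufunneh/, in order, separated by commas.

[m], [n], [n]

Occurrence 1 (position 1): immediately before a stressed vowel → [m].
Occurrence 2 (position 5): no conditioning environment matches → elsewhere allophone [n].
Occurrence 3 (position 6): no conditioning environment matches → elsewhere allophone [n].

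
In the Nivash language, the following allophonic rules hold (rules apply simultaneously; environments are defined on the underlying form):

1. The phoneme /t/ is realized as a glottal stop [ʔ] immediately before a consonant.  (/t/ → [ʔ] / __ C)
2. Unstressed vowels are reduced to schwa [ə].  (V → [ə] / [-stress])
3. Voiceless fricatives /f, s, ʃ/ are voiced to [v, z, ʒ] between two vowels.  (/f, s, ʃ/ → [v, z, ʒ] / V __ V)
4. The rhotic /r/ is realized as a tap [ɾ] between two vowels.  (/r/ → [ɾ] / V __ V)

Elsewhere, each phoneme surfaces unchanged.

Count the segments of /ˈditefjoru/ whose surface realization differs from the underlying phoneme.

Segments that undergo a rule: /e/ → [ə] (rule 2); /o/ → [ə] (rule 2); /r/ → [ɾ] (rule 4); /u/ → [ə] (rule 2).
All other segments surface unchanged.

4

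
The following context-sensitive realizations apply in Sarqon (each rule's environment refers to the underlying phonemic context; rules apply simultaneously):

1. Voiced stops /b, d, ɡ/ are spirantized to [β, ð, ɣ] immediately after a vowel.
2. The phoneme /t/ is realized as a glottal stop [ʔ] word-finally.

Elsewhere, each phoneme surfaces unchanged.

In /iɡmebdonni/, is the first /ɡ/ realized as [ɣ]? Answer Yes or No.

/ɡ/ (between /i/ and /m/) occurs immediately after a vowel → [ɣ] by rule 1.
The actual realization is [ɣ], which matches [ɣ].

Yes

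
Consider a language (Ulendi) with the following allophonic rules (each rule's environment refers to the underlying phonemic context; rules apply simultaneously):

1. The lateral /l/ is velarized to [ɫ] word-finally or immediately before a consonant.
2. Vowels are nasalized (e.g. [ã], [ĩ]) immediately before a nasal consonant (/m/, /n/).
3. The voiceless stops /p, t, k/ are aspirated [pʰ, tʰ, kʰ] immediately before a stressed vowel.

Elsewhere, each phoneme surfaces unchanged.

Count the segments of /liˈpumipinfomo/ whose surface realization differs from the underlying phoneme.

4

Segments that undergo a rule: /p/ → [pʰ] (rule 3); /u/ → [ũ] (rule 2); /i/ → [ĩ] (rule 2); /o/ → [õ] (rule 2).
All other segments surface unchanged.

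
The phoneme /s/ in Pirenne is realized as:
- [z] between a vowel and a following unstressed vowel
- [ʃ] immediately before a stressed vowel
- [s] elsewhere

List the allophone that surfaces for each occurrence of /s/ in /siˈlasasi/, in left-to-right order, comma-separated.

Occurrence 1 (position 1): no conditioning environment matches → elsewhere allophone [s].
Occurrence 2 (position 5): between a vowel and a following unstressed vowel → [z].
Occurrence 3 (position 7): between a vowel and a following unstressed vowel → [z].

[s], [z], [z]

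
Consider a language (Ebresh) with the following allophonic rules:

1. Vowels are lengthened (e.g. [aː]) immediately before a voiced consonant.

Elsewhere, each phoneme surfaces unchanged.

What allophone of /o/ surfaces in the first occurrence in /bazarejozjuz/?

[oː]

/o/ — between /j/ and /z/, before a voiced consonant — surfaces as [oː] (rule 1).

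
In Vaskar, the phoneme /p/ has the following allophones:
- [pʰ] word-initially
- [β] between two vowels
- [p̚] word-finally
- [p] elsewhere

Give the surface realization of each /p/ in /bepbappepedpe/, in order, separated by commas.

Occurrence 1 (position 3): no conditioning environment matches → elsewhere allophone [p].
Occurrence 2 (position 6): no conditioning environment matches → elsewhere allophone [p].
Occurrence 3 (position 7): no conditioning environment matches → elsewhere allophone [p].
Occurrence 4 (position 9): between two vowels → [β].
Occurrence 5 (position 12): no conditioning environment matches → elsewhere allophone [p].

[p], [p], [p], [β], [p]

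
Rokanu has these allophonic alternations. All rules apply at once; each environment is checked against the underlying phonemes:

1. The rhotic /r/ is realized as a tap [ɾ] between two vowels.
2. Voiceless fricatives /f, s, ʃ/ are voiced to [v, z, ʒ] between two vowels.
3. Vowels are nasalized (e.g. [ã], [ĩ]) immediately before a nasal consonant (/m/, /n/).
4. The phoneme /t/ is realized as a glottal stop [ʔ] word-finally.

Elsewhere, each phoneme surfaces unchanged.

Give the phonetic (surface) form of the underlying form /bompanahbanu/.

[bõmpãnahbãnu]

/b/ — not in any rule's target class → [b].
/o/ (between /b/ and /m/) occurs before a nasal consonant → [õ] by rule 3.
/m/ (between /o/ and /p/) is unaffected → [m].
/p/ stays [p].
/a/ — between /p/ and /n/, before a nasal consonant — surfaces as [ã] (rule 3).
/n/ — not in any rule's target class → [n].
/a/ — between /n/ and /h/; rule 3 does not apply here → [a].
/h/ (between /a/ and /b/) is unaffected → [h].
/b/ (between /h/ and /a/) is unaffected → [b].
/a/ (between /b/ and /n/): before a nasal consonant, so rule 3 applies → [ã].
/n/ — not in any rule's target class → [n].
/u/ (word-final) fails the environment for rule 3, so it stays [u].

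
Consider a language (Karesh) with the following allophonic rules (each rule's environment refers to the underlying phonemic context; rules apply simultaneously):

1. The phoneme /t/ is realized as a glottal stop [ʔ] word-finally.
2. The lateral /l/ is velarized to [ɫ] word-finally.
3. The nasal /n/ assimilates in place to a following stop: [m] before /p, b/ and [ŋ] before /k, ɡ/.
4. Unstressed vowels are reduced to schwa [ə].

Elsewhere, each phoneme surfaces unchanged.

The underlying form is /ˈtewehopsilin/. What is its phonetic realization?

[ˈtewəhəpsələn]

/t/ (word-initial) is in the target of rule 1 but the environment (word-finally) is not met → [t].
/e/ (between /t/ and /w/): rule 4 targets it, but not in an unstressed syllable → unchanged [e].
/w/ — not in any rule's target class → [w].
/e/ — between /w/ and /h/, in an unstressed syllable — surfaces as [ə] (rule 4).
/h/ stays [h].
/o/ (between /h/ and /p/): in an unstressed syllable, so rule 4 applies → [ə].
/p/ (between /o/ and /s/) is unaffected → [p].
/s/ stays [s].
/i/ (between /s/ and /l/) occurs in an unstressed syllable → [ə] by rule 4.
/l/ (between /i/ and /i/) fails the environment for rule 2, so it stays [l].
Rule 4 applies to /i/ (between /l/ and /n/: in an unstressed syllable) → [ə].
/n/ — word-final; rule 3 does not apply here → [n].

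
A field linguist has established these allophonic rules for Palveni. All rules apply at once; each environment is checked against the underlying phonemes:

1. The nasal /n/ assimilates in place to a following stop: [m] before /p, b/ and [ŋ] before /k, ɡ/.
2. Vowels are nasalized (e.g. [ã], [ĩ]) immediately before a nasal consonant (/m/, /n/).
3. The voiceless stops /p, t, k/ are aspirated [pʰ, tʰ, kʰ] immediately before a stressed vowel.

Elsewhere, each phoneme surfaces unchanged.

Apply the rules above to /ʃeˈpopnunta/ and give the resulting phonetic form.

/ʃ/ (word-initial) is unaffected → [ʃ].
/e/ — between /ʃ/ and /p/; rule 2 does not apply here → [e].
/p/ (between /e/ and /o/) occurs immediately before a stressed vowel → [pʰ] by rule 3.
/o/ — between /p/ and /p/; rule 2 does not apply here → [o].
/p/ — between /o/ and /n/; rule 3 does not apply here → [p].
/n/ (between /p/ and /u/) is in the target of rule 1 but the environment (before a labial or velar stop) is not met → [n].
Rule 2 applies to /u/ (between /n/ and /n/: before a nasal consonant) → [ũ].
/n/ — between /u/ and /t/; rule 1 does not apply here → [n].
/t/ (between /n/ and /a/): rule 3 targets it, but not immediately before a stressed vowel → unchanged [t].
/a/ (word-final) fails the environment for rule 2, so it stays [a].

[ʃeˈpʰopnũnta]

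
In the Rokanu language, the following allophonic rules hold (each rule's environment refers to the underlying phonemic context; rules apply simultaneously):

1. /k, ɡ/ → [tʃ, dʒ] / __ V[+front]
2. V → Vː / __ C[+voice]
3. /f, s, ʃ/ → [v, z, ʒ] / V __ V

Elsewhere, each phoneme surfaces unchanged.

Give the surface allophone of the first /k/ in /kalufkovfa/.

[k]

/k/ (word-initial): rule 1 targets it, but not before a front vowel → unchanged [k].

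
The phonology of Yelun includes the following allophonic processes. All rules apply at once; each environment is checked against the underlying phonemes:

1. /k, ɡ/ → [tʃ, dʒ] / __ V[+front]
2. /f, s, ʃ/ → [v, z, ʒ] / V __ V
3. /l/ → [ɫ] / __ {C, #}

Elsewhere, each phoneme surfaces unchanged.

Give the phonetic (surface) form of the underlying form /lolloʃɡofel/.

/l/ (word-initial) is in the target of rule 3 but the environment (word-finally or immediately before a consonant) is not met → [l].
/o/ — not in any rule's target class → [o].
/l/ meets the environment for rule 3 (word-finally or immediately before a consonant) → [ɫ].
/l/ (between /l/ and /o/) fails the environment for rule 3, so it stays [l].
/o/ (between /l/ and /ʃ/): no rule targets it → [o].
/ʃ/ (between /o/ and /ɡ/): rule 2 targets it, but not between two vowels → unchanged [ʃ].
/ɡ/ — between /ʃ/ and /o/; rule 1 does not apply here → [ɡ].
/o/ (between /ɡ/ and /f/): no rule targets it → [o].
/f/ (between /o/ and /e/) occurs between two vowels → [v] by rule 2.
/e/ stays [e].
/l/ (word-final): word-finally or immediately before a consonant, so rule 3 applies → [ɫ].

[loɫloʃɡoveɫ]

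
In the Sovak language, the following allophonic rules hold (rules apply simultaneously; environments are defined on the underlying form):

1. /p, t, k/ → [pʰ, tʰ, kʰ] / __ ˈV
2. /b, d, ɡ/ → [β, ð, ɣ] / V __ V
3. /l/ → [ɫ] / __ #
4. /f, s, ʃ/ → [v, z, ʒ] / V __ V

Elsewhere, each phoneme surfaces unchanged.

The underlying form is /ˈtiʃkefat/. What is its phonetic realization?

/t/ (word-initial): immediately before a stressed vowel, so rule 1 applies → [tʰ].
/ʃ/ (between /i/ and /k/): rule 4 targets it, but not between two vowels → unchanged [ʃ].
/k/ (between /ʃ/ and /e/) fails the environment for rule 1, so it stays [k].
Rule 4 applies to /f/ (between /e/ and /a/: between two vowels) → [v].
/t/ (word-final) is in the target of rule 1 but the environment (immediately before a stressed vowel) is not met → [t].

[ˈtʰiʃkevat]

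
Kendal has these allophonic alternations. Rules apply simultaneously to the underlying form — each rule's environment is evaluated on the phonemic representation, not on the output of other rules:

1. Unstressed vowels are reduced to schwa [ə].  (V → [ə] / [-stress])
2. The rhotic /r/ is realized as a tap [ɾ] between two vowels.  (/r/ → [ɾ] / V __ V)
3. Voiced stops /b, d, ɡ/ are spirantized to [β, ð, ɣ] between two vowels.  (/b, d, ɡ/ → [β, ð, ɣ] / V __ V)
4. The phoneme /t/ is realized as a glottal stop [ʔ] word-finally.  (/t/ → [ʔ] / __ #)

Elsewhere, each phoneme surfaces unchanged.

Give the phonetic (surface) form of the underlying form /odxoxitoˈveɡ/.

[ədxəxətəˈveɡ]

/o/ (word-initial) occurs in an unstressed syllable → [ə] by rule 1.
/d/ (between /o/ and /x/) fails the environment for rule 3, so it stays [d].
/x/ — not in any rule's target class → [x].
/o/ (between /x/ and /x/): in an unstressed syllable, so rule 1 applies → [ə].
/x/ stays [x].
/i/ meets the environment for rule 1 (in an unstressed syllable) → [ə].
/t/ (between /i/ and /o/) fails the environment for rule 4, so it stays [t].
Rule 1 applies to /o/ (between /t/ and /v/: in an unstressed syllable) → [ə].
/v/ — not in any rule's target class → [v].
/e/ (between /v/ and /ɡ/) is in the target of rule 1 but the environment (in an unstressed syllable) is not met → [e].
/ɡ/ (word-final) is in the target of rule 3 but the environment (between two vowels) is not met → [ɡ].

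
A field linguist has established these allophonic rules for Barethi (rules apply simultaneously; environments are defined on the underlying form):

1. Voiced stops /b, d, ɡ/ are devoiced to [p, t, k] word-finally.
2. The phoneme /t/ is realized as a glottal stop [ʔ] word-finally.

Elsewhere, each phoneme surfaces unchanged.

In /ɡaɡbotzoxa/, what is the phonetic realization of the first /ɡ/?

/ɡ/ (word-initial) is in the target of rule 1 but the environment (word-finally) is not met → [ɡ].

[ɡ]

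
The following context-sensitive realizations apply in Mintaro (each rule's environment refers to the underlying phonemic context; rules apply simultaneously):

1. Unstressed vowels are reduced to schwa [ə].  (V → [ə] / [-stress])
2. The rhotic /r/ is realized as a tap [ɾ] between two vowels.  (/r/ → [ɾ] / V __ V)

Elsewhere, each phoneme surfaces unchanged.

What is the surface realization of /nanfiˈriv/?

[nənfəˈɾiv]

/a/ (between /n/ and /n/) occurs in an unstressed syllable → [ə] by rule 1.
/i/ (between /f/ and /r/): in an unstressed syllable, so rule 1 applies → [ə].
/r/ — between /i/ and /i/, between two vowels — surfaces as [ɾ] (rule 2).
/i/ (between /r/ and /v/): rule 1 targets it, but not in an unstressed syllable → unchanged [i].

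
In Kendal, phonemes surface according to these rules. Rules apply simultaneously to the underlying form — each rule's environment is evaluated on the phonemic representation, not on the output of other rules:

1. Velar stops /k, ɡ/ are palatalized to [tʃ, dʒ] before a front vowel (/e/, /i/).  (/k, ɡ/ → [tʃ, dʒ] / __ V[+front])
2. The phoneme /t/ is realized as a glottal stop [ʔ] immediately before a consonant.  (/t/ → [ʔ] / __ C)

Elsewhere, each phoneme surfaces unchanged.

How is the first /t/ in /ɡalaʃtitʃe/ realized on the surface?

/t/ — between /ʃ/ and /i/; rule 2 does not apply here → [t].

[t]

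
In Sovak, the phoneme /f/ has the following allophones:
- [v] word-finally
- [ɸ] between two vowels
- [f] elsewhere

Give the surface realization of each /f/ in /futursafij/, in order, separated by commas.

Occurrence 1 (position 1): no conditioning environment matches → elsewhere allophone [f].
Occurrence 2 (position 8): between two vowels → [ɸ].

[f], [ɸ]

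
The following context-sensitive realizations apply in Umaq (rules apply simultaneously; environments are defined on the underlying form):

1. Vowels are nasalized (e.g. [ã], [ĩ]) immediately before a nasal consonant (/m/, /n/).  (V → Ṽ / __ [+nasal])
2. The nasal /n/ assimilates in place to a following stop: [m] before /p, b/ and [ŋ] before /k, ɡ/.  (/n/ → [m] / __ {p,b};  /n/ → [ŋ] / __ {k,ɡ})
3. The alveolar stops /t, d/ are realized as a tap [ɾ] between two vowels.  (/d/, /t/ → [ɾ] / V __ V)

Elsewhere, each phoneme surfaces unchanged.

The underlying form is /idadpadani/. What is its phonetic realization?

/i/ (word-initial) is in the target of rule 1 but the environment (before a nasal consonant) is not met → [i].
/d/ — between /i/ and /a/, between two vowels — surfaces as [ɾ] (rule 3).
/a/ — between /d/ and /d/; rule 1 does not apply here → [a].
/d/ (between /a/ and /p/) is in the target of rule 3 but the environment (between two vowels) is not met → [d].
/p/ stays [p].
/a/ — between /p/ and /d/; rule 1 does not apply here → [a].
/d/ (between /a/ and /a/): between two vowels, so rule 3 applies → [ɾ].
/a/ (between /d/ and /n/) occurs before a nasal consonant → [ã] by rule 1.
/n/ (between /a/ and /i/) is in the target of rule 2 but the environment (before a labial or velar stop) is not met → [n].
/i/ (word-final) is in the target of rule 1 but the environment (before a nasal consonant) is not met → [i].

[iɾadpaɾãni]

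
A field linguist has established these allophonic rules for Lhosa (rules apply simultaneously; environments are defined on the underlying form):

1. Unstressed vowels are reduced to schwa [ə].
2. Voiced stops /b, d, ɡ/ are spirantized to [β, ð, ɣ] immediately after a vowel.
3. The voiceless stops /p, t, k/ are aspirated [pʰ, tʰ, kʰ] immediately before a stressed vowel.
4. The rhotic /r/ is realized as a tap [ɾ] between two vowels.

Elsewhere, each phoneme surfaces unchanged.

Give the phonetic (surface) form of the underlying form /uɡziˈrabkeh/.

[əɣzəˈɾaβkəh]

/u/ meets the environment for rule 1 (in an unstressed syllable) → [ə].
/ɡ/ (between /u/ and /z/): immediately after a vowel, so rule 2 applies → [ɣ].
/z/ (between /ɡ/ and /i/): no rule targets it → [z].
/i/ meets the environment for rule 1 (in an unstressed syllable) → [ə].
/r/ (between /i/ and /a/): between two vowels, so rule 4 applies → [ɾ].
/a/ (between /r/ and /b/) fails the environment for rule 1, so it stays [a].
/b/ (between /a/ and /k/) occurs immediately after a vowel → [β] by rule 2.
/k/ (between /b/ and /e/) fails the environment for rule 3, so it stays [k].
/e/ — between /k/ and /h/, in an unstressed syllable — surfaces as [ə] (rule 1).
/h/ stays [h].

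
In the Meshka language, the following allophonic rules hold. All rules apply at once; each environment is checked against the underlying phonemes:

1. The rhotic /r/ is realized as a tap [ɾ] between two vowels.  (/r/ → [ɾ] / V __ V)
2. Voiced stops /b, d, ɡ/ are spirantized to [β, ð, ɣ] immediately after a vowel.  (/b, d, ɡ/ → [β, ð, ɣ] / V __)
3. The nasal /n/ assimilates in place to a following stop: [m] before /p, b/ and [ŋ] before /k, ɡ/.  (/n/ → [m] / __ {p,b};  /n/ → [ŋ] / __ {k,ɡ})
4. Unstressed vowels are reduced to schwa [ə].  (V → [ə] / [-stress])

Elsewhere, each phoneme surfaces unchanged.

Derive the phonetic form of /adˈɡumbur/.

[əðˈɡumbər]

Rule 4 applies to /a/ (word-initial: in an unstressed syllable) → [ə].
/d/ meets the environment for rule 2 (immediately after a vowel) → [ð].
/ɡ/ (between /d/ and /u/) fails the environment for rule 2, so it stays [ɡ].
/u/ (between /ɡ/ and /m/) fails the environment for rule 4, so it stays [u].
/b/ — between /m/ and /u/; rule 2 does not apply here → [b].
/u/ (between /b/ and /r/) occurs in an unstressed syllable → [ə] by rule 4.
/r/ (word-final) fails the environment for rule 1, so it stays [r].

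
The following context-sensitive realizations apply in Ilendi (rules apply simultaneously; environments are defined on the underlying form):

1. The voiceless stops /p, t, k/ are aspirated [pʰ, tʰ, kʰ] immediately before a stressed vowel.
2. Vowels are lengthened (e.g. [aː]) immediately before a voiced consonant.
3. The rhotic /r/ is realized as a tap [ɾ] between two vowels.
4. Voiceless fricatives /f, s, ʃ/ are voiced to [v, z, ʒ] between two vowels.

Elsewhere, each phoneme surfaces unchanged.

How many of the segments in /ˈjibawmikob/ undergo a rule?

3

Segments that undergo a rule: /i/ → [iː] (rule 2); /a/ → [aː] (rule 2); /o/ → [oː] (rule 2).
All other segments surface unchanged.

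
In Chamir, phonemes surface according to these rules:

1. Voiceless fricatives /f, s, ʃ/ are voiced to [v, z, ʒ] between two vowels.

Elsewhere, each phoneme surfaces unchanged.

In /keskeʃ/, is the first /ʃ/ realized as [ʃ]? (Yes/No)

Yes

/ʃ/ (word-final): rule 1 targets it, but not between two vowels → unchanged [ʃ].
The actual realization is [ʃ], which matches [ʃ].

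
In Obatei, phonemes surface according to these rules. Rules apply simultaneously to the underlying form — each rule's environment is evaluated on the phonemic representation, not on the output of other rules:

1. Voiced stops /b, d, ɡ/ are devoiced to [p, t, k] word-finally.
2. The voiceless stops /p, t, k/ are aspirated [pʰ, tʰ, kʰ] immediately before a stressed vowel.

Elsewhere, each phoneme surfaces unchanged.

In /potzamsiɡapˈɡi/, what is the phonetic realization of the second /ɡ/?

[ɡ]

/ɡ/ (between /p/ and /i/) is in the target of rule 1 but the environment (word-finally) is not met → [ɡ].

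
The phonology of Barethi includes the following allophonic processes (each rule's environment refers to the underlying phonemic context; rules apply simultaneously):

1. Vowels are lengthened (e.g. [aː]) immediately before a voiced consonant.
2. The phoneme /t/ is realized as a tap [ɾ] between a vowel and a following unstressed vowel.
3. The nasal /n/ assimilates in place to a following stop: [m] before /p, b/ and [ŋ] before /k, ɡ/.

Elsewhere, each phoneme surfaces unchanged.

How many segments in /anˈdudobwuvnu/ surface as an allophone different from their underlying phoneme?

4

Segments that undergo a rule: /a/ → [aː] (rule 1); /u/ → [uː] (rule 1); /o/ → [oː] (rule 1); /u/ → [uː] (rule 1).
All other segments surface unchanged.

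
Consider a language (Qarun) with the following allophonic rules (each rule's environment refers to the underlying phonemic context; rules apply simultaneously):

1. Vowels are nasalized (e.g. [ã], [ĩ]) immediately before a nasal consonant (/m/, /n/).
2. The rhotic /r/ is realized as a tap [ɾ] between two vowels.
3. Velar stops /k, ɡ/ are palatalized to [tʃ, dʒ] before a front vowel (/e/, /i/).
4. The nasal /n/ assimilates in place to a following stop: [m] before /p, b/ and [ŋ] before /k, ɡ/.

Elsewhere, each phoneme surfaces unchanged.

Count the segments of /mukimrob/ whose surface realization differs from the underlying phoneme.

2

Segments that undergo a rule: /k/ → [tʃ] (rule 3); /i/ → [ĩ] (rule 1).
All other segments surface unchanged.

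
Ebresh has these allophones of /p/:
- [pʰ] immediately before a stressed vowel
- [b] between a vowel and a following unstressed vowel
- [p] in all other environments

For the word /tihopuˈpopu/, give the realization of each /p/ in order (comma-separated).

Occurrence 1 (position 5): between a vowel and a following unstressed vowel → [b].
Occurrence 2 (position 7): immediately before a stressed vowel → [pʰ].
Occurrence 3 (position 9): between a vowel and a following unstressed vowel → [b].

[b], [pʰ], [b]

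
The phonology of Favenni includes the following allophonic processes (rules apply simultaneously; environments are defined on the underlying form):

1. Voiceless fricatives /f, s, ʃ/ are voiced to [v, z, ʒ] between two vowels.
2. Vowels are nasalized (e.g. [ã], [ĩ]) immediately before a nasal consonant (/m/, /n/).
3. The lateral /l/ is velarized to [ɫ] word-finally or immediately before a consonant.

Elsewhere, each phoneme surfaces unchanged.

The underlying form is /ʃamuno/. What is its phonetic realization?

[ʃãmũno]

/ʃ/ (word-initial): rule 1 targets it, but not between two vowels → unchanged [ʃ].
Rule 2 applies to /a/ (between /ʃ/ and /m/: before a nasal consonant) → [ã].
Rule 2 applies to /u/ (between /m/ and /n/: before a nasal consonant) → [ũ].
/o/ (word-final): rule 2 targets it, but not before a nasal consonant → unchanged [o].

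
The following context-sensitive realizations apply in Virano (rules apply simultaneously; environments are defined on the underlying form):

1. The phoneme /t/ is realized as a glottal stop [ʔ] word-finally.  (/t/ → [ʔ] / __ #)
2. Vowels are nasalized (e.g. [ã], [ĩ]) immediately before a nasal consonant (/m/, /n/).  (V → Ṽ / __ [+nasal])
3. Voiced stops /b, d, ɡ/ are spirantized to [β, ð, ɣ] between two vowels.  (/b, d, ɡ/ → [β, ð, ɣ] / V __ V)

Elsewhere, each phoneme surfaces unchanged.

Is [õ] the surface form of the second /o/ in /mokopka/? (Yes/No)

No

/o/ (between /k/ and /p/) is in the target of rule 2 but the environment (before a nasal consonant) is not met → [o].
The actual realization is [o], not [õ].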